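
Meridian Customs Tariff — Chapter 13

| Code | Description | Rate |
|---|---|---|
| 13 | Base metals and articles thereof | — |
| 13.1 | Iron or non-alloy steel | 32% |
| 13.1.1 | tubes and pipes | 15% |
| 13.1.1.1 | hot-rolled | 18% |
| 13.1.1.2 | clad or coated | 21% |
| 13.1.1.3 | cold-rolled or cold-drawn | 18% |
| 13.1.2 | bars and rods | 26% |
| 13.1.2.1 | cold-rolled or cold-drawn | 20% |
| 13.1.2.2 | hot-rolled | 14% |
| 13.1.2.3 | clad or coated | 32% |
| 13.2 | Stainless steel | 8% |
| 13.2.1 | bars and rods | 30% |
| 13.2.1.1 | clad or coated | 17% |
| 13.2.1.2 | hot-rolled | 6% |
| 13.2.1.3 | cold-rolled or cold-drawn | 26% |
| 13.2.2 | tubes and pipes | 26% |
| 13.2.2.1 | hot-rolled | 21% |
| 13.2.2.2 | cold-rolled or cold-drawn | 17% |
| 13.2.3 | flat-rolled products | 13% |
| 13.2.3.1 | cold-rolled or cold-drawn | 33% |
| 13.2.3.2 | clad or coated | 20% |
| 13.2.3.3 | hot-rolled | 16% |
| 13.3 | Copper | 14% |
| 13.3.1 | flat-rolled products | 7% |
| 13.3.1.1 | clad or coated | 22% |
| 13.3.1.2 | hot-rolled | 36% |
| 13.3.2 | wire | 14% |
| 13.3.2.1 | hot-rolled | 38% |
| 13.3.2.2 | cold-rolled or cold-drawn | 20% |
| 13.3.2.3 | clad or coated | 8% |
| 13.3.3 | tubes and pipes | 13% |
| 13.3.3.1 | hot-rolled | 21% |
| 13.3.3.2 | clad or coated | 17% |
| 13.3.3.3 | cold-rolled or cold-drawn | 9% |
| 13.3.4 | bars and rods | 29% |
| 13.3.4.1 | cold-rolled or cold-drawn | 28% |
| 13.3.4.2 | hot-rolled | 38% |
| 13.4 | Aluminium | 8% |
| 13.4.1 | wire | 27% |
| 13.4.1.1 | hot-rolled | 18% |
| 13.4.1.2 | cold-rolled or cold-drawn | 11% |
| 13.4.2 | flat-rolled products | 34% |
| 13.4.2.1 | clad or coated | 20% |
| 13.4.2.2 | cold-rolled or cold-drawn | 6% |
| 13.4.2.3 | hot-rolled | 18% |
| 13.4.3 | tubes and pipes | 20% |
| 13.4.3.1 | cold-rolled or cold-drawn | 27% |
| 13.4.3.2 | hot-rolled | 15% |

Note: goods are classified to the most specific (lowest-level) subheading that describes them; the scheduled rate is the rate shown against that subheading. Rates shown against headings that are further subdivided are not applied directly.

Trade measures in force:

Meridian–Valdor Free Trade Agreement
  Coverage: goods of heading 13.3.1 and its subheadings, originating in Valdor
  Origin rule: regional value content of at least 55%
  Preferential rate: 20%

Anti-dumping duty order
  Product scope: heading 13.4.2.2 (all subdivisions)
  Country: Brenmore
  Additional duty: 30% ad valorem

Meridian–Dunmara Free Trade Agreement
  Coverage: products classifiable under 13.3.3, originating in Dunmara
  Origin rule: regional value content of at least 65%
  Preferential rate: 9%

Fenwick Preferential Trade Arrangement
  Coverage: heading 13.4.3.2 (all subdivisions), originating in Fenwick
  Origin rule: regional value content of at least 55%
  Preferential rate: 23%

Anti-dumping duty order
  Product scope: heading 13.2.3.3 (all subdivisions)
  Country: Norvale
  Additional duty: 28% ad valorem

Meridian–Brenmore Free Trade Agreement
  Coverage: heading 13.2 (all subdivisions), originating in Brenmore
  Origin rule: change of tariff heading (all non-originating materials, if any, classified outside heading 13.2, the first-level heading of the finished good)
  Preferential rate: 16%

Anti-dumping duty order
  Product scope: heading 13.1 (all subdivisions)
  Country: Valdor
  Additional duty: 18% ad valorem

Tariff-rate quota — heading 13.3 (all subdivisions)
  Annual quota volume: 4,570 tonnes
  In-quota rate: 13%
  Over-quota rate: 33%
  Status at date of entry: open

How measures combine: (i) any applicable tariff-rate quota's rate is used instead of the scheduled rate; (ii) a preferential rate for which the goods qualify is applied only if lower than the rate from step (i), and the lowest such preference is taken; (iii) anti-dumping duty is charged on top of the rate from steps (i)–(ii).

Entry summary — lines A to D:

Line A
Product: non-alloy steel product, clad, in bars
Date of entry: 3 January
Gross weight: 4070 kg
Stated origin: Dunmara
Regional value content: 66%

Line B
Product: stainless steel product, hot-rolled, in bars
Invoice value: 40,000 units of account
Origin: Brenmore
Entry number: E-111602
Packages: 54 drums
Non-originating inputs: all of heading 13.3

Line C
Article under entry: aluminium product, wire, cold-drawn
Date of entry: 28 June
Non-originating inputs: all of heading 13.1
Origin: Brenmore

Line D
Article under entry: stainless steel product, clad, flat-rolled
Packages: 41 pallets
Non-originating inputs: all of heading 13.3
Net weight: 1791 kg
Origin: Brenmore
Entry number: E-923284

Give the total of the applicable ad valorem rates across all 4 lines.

65%

Line A: non-alloy steel → 13.1; in bars → 13.1.2; clad → 13.1.2.3. Scheduled 32%. Dunmara agreement on 13.3.3: 13.1.2.3 not covered. → 32%.
Line B: stainless steel → 13.2; in bars → 13.2.1; hot-rolled → 13.2.1.2. Scheduled 6%. Brenmore agreement on 13.2: CTH met → 16% available; preference 16% not lower than 6% → no reduction. → 6%.
Line C: aluminium → 13.4; wire → 13.4.1; cold-drawn → 13.4.1.2. Scheduled 11%. Brenmore agreement on 13.2: 13.4.1.2 not covered. → 11%.
Line D: stainless steel → 13.2; flat-rolled → 13.2.3; clad → 13.2.3.2. Scheduled 20%. Brenmore agreement on 13.2: CTH met → 16% available; preferential 16%. → 16%.
Sum: 32% + 6% + 11% + 16% = 65%.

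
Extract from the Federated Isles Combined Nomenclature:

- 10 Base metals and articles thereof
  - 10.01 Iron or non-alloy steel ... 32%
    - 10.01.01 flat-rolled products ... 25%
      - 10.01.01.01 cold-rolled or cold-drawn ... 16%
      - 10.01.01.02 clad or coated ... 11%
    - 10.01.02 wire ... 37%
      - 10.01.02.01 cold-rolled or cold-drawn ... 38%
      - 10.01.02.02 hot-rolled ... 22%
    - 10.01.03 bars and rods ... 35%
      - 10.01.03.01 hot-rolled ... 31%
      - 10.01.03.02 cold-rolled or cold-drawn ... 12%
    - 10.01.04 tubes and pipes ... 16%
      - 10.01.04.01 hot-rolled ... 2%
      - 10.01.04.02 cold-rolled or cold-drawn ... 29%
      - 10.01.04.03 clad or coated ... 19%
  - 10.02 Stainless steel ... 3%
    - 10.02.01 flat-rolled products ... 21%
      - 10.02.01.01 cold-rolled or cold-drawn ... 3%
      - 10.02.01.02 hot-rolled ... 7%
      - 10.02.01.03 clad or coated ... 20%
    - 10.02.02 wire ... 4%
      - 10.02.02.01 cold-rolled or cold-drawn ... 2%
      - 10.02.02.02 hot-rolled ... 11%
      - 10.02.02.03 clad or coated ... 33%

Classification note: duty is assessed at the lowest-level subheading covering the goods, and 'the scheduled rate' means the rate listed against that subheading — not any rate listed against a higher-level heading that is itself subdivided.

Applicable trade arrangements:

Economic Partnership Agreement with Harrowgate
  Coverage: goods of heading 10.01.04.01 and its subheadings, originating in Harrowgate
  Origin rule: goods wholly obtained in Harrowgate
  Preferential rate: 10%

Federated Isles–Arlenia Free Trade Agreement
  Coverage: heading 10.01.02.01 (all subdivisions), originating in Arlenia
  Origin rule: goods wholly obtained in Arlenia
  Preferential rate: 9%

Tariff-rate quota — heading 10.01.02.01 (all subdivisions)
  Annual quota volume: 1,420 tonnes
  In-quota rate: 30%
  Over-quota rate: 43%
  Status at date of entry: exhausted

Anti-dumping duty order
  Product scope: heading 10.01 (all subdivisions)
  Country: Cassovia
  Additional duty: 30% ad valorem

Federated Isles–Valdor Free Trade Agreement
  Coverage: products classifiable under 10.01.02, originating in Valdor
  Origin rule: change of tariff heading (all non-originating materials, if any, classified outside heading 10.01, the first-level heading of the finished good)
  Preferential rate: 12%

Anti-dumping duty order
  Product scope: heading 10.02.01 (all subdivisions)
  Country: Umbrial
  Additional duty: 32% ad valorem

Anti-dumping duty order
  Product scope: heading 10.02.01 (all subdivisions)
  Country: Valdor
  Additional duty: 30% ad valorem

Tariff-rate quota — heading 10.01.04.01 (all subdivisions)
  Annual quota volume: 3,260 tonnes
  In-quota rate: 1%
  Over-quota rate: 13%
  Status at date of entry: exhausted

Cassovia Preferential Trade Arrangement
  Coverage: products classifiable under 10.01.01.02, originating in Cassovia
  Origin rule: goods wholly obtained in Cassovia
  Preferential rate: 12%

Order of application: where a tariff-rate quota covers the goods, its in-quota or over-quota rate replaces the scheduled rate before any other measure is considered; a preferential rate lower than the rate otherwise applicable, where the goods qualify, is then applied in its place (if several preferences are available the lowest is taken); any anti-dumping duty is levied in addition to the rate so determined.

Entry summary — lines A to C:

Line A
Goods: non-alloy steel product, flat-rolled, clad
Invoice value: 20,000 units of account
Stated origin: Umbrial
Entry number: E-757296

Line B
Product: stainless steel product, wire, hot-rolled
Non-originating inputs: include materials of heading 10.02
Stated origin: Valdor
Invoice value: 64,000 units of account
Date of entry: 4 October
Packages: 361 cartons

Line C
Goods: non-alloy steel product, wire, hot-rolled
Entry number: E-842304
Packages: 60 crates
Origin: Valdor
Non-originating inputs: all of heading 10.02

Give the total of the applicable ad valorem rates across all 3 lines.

34%

Line A: non-alloy steel → 10.01; flat-rolled → 10.01.01; clad → 10.01.01.02. Scheduled 11%. No special measure applies. → 11%.
Line B: stainless steel → 10.02; wire → 10.02.02; hot-rolled → 10.02.02.02. Scheduled 11%. Valdor agreement on 10.01.02: 10.02.02.02 not covered. → 11%.
Line C: non-alloy steel → 10.01; wire → 10.01.02; hot-rolled → 10.01.02.02. Scheduled 22%. Valdor agreement on 10.01.02: CTH met → 12% available; preferential 12%. → 12%.
Sum: 11% + 11% + 12% = 34%.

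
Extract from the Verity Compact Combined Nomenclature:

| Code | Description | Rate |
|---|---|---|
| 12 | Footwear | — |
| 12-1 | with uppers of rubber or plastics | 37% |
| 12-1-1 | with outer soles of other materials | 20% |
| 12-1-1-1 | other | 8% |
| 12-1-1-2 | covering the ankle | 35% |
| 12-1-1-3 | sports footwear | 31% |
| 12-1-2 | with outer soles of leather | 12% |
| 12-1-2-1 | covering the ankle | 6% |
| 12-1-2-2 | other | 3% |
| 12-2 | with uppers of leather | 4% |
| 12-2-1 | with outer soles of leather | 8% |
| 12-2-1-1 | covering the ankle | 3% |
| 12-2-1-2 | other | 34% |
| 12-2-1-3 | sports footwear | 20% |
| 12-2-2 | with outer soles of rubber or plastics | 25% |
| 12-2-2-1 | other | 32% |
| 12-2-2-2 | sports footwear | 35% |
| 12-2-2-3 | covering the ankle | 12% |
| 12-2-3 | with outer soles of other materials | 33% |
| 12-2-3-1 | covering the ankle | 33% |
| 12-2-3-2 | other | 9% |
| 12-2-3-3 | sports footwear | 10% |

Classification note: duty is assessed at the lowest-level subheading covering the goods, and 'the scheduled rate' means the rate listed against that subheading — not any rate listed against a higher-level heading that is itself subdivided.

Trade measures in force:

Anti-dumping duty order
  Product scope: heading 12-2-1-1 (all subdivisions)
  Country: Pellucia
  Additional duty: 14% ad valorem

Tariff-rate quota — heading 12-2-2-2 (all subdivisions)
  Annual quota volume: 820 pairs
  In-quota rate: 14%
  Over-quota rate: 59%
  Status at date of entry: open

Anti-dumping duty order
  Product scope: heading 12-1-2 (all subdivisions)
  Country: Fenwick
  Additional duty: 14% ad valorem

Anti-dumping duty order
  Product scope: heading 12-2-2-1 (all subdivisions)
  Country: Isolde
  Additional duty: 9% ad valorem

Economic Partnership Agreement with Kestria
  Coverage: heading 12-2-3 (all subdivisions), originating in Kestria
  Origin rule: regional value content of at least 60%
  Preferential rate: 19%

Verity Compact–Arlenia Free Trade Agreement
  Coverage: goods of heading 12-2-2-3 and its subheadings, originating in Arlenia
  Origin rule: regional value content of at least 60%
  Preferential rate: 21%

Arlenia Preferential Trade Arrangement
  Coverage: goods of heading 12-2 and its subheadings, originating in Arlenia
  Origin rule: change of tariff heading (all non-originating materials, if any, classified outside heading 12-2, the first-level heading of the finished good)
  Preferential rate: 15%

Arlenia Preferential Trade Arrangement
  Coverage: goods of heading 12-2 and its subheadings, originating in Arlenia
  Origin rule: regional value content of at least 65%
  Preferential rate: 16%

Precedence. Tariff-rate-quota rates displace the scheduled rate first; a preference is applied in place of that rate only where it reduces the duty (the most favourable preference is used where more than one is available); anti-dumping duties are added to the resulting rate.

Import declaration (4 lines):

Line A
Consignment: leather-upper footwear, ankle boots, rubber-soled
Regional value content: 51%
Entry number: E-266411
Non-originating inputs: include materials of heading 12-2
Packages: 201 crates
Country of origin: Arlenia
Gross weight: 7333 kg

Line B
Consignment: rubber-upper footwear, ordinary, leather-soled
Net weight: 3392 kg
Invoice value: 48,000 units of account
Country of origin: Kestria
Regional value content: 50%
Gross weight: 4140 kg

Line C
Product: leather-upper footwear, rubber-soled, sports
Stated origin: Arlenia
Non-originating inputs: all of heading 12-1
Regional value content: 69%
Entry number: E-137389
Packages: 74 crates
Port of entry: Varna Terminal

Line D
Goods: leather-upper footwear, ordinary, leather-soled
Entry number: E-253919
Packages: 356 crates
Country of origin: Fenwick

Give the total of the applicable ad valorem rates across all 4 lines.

Line A: leather-upper → 12-2; rubber-soled → 12-2-2; ankle boots → 12-2-2-3. Scheduled 12%. Arlenia agreement on 12-2-2-3: RVC < 60%; Arlenia agreement on 12-2: CTH not met; Arlenia agreement on 12-2: RVC < 65%. → 12%.
Line B: rubber-upper → 12-1; leather-soled → 12-1-2; ordinary → 12-1-2-2. Scheduled 3%. Kestria agreement on 12-2-3: 12-1-2-2 not covered. → 3%.
Line C: leather-upper → 12-2; rubber-soled → 12-2-2; sports → 12-2-2-2. Scheduled 35%. quota on 12-2-2-2 open → in-quota 14%; Arlenia agreement on 12-2-2-3: 12-2-2-2 not covered; Arlenia agreement on 12-2: CTH met → 15% available; Arlenia agreement on 12-2: RVC ≥ 65% → 16% available; preference 15% not lower than 14% → no reduction. → 14%.
Line D: leather-upper → 12-2; leather-soled → 12-2-1; ordinary → 12-2-1-2. Scheduled 34%. No special measure applies. → 34%.
Sum: 12% + 3% + 14% + 34% = 63%.

63%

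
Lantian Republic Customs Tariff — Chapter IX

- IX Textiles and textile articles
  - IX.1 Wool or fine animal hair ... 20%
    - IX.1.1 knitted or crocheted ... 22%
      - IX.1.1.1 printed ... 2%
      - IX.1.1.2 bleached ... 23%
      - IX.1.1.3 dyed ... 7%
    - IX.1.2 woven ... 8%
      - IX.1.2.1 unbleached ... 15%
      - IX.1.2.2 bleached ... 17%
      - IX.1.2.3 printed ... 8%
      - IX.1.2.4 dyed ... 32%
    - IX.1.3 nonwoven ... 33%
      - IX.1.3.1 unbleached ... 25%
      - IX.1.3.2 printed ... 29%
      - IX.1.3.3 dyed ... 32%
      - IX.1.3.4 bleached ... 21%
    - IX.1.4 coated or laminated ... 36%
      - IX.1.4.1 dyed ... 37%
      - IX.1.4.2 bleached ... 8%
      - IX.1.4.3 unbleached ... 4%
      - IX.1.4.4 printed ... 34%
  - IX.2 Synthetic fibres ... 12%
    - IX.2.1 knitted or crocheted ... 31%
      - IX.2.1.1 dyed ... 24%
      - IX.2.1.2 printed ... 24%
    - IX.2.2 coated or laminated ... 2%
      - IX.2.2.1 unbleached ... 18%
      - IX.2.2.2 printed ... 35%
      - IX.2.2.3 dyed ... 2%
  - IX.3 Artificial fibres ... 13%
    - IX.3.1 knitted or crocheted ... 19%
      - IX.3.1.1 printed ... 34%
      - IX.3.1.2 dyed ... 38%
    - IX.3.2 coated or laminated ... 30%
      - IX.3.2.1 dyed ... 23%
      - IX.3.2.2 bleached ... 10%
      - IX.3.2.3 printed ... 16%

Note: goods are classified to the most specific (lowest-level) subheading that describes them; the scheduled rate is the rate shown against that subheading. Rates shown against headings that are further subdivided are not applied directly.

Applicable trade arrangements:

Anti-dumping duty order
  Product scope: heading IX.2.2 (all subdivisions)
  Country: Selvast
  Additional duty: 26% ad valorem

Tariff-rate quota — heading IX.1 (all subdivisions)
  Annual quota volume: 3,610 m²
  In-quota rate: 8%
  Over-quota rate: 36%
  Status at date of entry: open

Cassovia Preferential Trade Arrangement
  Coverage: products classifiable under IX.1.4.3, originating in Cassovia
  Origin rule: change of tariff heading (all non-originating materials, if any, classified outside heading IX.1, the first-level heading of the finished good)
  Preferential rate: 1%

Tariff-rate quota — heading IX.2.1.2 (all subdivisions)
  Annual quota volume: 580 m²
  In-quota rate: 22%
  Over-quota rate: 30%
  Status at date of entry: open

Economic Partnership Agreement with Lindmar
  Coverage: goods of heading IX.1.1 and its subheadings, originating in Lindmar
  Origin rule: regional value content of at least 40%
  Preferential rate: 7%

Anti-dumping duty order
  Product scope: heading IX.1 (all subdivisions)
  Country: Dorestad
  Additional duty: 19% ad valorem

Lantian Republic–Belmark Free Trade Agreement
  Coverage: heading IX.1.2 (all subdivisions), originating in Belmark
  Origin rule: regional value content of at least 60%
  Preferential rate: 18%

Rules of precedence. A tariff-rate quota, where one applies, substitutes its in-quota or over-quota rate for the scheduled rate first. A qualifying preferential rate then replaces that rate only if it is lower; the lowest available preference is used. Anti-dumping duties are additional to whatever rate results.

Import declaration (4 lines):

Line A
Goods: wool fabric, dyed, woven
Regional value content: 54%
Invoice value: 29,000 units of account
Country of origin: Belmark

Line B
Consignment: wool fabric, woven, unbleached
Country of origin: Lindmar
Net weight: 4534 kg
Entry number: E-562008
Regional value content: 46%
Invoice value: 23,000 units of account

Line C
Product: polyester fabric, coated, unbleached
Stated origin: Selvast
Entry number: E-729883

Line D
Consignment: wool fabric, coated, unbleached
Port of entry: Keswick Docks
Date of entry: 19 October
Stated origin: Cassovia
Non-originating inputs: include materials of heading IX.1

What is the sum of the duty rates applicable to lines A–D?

Line A: wool → IX.1; woven → IX.1.2; dyed → IX.1.2.4. Scheduled 32%. quota on IX.1 open → in-quota 8%; Belmark agreement on IX.1.2: RVC < 60%. → 8%.
Line B: wool → IX.1; woven → IX.1.2; unbleached → IX.1.2.1. Scheduled 15%. quota on IX.1 open → in-quota 8%; Lindmar agreement on IX.1.1: IX.1.2.1 not covered. → 8%.
Line C: polyester → IX.2; coated → IX.2.2; unbleached → IX.2.2.1. Scheduled 18%. anti-dumping (Selvast, IX.2.2): +26%; total 18% + 26% = 44%. → 44%.
Line D: wool → IX.1; coated → IX.1.4; unbleached → IX.1.4.3. Scheduled 4%. quota on IX.1 open → in-quota 8%; Cassovia agreement on IX.1.4.3: CTH not met. → 8%.
Sum: 8% + 8% + 44% + 8% = 68%.

68%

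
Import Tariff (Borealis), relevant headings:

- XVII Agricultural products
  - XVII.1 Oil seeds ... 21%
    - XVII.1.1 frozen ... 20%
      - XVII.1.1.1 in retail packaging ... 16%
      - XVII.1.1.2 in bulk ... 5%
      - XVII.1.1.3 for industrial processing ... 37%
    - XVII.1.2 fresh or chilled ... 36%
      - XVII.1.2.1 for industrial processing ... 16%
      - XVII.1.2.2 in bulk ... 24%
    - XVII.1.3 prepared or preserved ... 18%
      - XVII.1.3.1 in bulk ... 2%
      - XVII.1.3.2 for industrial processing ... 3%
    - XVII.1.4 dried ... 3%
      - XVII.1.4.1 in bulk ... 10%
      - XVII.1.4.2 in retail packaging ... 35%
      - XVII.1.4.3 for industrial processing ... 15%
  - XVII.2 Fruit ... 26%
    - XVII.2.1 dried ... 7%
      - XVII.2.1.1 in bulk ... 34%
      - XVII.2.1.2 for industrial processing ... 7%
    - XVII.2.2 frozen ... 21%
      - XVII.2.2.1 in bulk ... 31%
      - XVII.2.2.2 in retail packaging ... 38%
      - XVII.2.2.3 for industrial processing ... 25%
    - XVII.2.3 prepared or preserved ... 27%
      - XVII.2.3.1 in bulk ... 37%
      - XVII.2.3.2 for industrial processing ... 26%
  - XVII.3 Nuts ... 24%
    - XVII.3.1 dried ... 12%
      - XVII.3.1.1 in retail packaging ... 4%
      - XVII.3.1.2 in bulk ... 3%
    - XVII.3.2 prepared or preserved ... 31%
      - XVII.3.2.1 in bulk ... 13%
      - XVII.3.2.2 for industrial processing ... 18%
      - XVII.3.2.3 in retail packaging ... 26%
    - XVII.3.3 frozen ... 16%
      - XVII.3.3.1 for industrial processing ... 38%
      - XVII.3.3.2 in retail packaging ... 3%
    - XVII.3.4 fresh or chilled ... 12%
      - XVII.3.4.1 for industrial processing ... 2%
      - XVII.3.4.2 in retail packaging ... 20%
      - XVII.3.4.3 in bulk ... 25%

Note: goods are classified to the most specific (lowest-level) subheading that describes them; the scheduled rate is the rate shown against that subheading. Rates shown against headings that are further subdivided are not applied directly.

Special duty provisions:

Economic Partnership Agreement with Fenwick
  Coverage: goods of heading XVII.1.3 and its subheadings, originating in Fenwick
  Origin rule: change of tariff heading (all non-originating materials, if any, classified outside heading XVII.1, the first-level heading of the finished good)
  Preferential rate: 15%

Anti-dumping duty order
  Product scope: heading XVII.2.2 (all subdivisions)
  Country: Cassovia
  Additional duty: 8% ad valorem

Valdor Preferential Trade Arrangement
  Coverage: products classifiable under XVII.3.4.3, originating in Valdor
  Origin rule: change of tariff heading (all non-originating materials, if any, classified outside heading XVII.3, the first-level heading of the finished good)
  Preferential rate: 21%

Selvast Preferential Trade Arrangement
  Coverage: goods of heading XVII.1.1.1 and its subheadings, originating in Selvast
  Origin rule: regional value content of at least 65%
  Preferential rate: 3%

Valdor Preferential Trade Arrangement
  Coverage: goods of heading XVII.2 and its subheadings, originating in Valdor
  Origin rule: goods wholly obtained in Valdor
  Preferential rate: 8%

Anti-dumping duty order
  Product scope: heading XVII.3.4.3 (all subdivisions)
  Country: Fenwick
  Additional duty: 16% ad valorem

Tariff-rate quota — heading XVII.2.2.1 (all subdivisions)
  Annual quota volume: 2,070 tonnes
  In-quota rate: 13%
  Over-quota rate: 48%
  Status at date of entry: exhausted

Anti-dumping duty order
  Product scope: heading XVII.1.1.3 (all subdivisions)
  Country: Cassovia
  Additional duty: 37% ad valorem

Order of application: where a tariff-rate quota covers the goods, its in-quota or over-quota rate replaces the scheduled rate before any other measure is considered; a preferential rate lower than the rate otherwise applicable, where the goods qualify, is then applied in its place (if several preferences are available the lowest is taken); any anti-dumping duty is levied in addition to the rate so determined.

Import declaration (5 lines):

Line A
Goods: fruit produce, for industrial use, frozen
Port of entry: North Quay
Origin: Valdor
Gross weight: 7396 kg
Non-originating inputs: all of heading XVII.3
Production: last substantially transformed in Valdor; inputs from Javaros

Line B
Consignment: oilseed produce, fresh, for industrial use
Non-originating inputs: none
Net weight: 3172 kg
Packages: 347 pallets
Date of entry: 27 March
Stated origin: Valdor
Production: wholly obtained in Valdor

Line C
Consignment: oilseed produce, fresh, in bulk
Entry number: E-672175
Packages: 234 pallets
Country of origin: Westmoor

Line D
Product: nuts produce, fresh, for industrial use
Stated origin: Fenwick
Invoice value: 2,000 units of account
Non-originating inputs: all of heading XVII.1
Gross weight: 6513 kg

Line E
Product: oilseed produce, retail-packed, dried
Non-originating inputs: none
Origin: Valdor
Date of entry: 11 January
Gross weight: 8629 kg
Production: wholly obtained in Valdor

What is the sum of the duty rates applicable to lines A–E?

102%

Line A: fruit → XVII.2; frozen → XVII.2.2; for industrial use → XVII.2.2.3. Scheduled 25%. Valdor agreement on XVII.3.4.3: XVII.2.2.3 not covered; Valdor agreement on XVII.2: not wholly obtained. → 25%.
Line B: oilseed → XVII.1; fresh → XVII.1.2; for industrial use → XVII.1.2.1. Scheduled 16%. Valdor agreement on XVII.3.4.3: XVII.1.2.1 not covered; Valdor agreement on XVII.2: XVII.1.2.1 not covered. → 16%.
Line C: oilseed → XVII.1; fresh → XVII.1.2; in bulk → XVII.1.2.2. Scheduled 24%. No special measure applies. → 24%.
Line D: nuts → XVII.3; fresh → XVII.3.4; for industrial use → XVII.3.4.1. Scheduled 2%. Fenwick agreement on XVII.1.3: XVII.3.4.1 not covered. → 2%.
Line E: oilseed → XVII.1; dried → XVII.1.4; retail-packed → XVII.1.4.2. Scheduled 35%. Valdor agreement on XVII.3.4.3: XVII.1.4.2 not covered; Valdor agreement on XVII.2: XVII.1.4.2 not covered. → 35%.
Sum: 25% + 16% + 24% + 2% + 35% = 102%.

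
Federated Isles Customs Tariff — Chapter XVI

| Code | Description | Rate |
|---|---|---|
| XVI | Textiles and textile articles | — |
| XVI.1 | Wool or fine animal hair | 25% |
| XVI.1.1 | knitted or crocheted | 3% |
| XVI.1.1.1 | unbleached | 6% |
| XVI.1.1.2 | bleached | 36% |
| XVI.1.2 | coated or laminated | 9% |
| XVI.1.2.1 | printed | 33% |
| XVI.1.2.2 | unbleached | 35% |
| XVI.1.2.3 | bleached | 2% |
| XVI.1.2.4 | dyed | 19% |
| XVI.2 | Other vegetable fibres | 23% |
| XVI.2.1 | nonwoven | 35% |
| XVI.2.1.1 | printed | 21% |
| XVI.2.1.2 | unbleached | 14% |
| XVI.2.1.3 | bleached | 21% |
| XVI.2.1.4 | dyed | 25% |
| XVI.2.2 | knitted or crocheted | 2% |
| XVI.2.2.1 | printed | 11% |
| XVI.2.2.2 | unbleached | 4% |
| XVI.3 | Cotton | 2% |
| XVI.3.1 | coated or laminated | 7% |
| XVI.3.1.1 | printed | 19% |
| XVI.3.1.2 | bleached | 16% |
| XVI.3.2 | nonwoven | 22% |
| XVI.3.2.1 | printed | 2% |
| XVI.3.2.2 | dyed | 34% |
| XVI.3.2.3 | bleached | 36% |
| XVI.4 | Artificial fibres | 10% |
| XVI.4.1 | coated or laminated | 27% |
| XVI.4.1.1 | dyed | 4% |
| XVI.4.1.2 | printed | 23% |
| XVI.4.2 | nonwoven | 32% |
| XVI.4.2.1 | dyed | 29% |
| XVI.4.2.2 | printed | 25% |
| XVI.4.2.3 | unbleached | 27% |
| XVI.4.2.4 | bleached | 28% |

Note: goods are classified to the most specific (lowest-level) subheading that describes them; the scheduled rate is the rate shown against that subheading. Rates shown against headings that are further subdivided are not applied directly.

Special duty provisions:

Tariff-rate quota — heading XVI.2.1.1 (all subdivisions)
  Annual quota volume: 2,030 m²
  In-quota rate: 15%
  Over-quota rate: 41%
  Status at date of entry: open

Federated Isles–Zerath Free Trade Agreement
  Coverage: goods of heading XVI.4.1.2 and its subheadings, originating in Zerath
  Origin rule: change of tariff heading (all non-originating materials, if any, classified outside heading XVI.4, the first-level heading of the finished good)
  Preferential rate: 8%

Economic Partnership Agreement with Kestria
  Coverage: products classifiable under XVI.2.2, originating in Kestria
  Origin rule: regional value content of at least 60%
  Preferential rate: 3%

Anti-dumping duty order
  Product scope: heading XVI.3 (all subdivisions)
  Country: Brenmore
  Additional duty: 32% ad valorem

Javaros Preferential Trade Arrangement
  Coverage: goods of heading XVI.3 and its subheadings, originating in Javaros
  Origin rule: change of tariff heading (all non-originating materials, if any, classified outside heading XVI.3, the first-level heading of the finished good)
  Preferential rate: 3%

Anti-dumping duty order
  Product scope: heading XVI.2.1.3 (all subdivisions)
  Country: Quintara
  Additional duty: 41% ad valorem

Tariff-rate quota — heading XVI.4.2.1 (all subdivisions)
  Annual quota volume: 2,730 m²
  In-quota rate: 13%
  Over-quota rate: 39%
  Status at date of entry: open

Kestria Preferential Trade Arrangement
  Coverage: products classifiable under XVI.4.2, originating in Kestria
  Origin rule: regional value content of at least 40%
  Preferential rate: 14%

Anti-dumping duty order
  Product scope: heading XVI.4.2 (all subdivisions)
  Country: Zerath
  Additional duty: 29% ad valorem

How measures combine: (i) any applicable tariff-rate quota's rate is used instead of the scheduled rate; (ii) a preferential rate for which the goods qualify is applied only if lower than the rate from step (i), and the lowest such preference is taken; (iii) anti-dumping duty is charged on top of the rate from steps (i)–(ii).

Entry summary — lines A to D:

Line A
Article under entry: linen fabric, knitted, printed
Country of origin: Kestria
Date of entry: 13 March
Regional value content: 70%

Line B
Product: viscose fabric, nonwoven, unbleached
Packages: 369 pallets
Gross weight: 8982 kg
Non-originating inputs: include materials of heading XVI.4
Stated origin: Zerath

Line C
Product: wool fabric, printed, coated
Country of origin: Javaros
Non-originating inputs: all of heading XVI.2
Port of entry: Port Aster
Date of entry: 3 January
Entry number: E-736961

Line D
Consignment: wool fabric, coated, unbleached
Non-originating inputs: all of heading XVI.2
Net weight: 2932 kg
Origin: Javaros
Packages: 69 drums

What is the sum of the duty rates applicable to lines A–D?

Line A: linen → XVI.2; knitted → XVI.2.2; printed → XVI.2.2.1. Scheduled 11%. Kestria agreement on XVI.2.2: RVC ≥ 60% → 3% available; Kestria agreement on XVI.4.2: XVI.2.2.1 not covered; preferential 3%. → 3%.
Line B: viscose → XVI.4; nonwoven → XVI.4.2; unbleached → XVI.4.2.3. Scheduled 27%. Zerath agreement on XVI.4.1.2: XVI.4.2.3 not covered; anti-dumping (Zerath, XVI.4.2): +29%; total 27% + 29% = 56%. → 56%.
Line C: wool → XVI.1; coated → XVI.1.2; printed → XVI.1.2.1. Scheduled 33%. Javaros agreement on XVI.3: XVI.1.2.1 not covered. → 33%.
Line D: wool → XVI.1; coated → XVI.1.2; unbleached → XVI.1.2.2. Scheduled 35%. Javaros agreement on XVI.3: XVI.1.2.2 not covered. → 35%.
Sum: 3% + 56% + 33% + 35% = 127%.

127%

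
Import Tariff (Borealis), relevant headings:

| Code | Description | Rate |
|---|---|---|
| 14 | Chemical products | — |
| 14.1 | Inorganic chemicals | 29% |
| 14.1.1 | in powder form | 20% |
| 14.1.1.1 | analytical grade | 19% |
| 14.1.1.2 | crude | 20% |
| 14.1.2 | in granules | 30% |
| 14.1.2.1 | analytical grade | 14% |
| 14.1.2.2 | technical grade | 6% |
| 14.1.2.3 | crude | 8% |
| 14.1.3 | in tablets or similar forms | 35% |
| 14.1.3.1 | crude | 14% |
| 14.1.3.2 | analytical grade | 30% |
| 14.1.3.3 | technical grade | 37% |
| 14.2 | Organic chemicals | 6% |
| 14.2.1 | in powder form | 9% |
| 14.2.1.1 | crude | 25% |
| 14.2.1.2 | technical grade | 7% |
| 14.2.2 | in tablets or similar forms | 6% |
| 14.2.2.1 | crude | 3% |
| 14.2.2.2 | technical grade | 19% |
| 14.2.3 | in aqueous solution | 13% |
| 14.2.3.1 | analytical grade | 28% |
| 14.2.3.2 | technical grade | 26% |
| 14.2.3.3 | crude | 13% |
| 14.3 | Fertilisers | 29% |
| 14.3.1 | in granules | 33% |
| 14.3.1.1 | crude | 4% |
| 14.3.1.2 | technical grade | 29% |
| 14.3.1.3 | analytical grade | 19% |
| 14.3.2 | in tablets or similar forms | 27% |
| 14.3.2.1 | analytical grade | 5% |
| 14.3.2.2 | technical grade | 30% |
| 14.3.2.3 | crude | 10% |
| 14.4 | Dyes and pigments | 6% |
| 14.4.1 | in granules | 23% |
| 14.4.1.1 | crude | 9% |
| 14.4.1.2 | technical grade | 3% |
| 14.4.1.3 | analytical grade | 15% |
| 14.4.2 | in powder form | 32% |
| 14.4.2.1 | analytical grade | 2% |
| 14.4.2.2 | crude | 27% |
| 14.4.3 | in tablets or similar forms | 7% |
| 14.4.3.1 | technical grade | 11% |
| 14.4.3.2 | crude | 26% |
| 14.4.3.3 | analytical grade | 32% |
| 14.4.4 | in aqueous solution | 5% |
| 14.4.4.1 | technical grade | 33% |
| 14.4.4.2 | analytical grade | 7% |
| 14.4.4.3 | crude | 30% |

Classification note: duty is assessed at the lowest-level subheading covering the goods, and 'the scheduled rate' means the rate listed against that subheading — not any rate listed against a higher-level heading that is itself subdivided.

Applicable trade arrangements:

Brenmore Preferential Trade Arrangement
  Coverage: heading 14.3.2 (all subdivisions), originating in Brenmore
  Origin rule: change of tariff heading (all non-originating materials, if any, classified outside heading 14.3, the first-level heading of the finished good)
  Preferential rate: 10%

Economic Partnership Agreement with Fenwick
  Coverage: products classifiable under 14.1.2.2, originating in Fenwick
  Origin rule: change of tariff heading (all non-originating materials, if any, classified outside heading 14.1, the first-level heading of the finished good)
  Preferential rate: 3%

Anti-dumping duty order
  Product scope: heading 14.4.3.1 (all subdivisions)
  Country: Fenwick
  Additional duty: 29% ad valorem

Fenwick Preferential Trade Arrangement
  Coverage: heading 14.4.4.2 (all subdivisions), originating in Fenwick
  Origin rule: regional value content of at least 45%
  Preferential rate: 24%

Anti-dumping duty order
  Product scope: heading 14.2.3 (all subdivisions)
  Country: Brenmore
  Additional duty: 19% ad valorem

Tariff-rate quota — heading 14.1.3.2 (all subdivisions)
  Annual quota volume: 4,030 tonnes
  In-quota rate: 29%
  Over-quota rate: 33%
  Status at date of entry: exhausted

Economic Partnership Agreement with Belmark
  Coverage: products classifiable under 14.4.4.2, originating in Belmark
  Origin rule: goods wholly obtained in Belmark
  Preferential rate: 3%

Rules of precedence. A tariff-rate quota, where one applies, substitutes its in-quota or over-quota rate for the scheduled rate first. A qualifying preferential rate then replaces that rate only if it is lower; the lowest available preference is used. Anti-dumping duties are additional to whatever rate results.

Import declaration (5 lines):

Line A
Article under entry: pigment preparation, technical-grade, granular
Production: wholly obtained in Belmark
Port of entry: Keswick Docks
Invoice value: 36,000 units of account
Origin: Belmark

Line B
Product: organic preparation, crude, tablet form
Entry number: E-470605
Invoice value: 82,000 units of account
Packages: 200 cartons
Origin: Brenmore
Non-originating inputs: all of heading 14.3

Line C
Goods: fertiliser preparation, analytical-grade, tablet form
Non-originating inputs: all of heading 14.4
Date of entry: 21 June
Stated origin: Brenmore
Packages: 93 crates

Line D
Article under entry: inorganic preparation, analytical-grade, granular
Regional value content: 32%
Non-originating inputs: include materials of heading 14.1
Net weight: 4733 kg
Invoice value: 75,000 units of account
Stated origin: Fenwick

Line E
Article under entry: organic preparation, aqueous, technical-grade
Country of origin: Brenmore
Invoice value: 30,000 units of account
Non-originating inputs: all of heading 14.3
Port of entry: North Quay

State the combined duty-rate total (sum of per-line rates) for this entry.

70%

Line A: pigment → 14.4; granular → 14.4.1; technical-grade → 14.4.1.2. Scheduled 3%. Belmark agreement on 14.4.4.2: 14.4.1.2 not covered. → 3%.
Line B: organic → 14.2; tablet form → 14.2.2; crude → 14.2.2.1. Scheduled 3%. Brenmore agreement on 14.3.2: 14.2.2.1 not covered. → 3%.
Line C: fertiliser → 14.3; tablet form → 14.3.2; analytical-grade → 14.3.2.1. Scheduled 5%. Brenmore agreement on 14.3.2: CTH met → 10% available; preference 10% not lower than 5% → no reduction. → 5%.
Line D: inorganic → 14.1; granular → 14.1.2; analytical-grade → 14.1.2.1. Scheduled 14%. Fenwick agreement on 14.1.2.2: 14.1.2.1 not covered; Fenwick agreement on 14.4.4.2: 14.1.2.1 not covered. → 14%.
Line E: organic → 14.2; aqueous → 14.2.3; technical-grade → 14.2.3.2. Scheduled 26%. Brenmore agreement on 14.3.2: 14.2.3.2 not covered; anti-dumping (Brenmore, 14.2.3): +19%; total 26% + 19% = 45%. → 45%.
Sum: 3% + 3% + 5% + 14% + 45% = 70%.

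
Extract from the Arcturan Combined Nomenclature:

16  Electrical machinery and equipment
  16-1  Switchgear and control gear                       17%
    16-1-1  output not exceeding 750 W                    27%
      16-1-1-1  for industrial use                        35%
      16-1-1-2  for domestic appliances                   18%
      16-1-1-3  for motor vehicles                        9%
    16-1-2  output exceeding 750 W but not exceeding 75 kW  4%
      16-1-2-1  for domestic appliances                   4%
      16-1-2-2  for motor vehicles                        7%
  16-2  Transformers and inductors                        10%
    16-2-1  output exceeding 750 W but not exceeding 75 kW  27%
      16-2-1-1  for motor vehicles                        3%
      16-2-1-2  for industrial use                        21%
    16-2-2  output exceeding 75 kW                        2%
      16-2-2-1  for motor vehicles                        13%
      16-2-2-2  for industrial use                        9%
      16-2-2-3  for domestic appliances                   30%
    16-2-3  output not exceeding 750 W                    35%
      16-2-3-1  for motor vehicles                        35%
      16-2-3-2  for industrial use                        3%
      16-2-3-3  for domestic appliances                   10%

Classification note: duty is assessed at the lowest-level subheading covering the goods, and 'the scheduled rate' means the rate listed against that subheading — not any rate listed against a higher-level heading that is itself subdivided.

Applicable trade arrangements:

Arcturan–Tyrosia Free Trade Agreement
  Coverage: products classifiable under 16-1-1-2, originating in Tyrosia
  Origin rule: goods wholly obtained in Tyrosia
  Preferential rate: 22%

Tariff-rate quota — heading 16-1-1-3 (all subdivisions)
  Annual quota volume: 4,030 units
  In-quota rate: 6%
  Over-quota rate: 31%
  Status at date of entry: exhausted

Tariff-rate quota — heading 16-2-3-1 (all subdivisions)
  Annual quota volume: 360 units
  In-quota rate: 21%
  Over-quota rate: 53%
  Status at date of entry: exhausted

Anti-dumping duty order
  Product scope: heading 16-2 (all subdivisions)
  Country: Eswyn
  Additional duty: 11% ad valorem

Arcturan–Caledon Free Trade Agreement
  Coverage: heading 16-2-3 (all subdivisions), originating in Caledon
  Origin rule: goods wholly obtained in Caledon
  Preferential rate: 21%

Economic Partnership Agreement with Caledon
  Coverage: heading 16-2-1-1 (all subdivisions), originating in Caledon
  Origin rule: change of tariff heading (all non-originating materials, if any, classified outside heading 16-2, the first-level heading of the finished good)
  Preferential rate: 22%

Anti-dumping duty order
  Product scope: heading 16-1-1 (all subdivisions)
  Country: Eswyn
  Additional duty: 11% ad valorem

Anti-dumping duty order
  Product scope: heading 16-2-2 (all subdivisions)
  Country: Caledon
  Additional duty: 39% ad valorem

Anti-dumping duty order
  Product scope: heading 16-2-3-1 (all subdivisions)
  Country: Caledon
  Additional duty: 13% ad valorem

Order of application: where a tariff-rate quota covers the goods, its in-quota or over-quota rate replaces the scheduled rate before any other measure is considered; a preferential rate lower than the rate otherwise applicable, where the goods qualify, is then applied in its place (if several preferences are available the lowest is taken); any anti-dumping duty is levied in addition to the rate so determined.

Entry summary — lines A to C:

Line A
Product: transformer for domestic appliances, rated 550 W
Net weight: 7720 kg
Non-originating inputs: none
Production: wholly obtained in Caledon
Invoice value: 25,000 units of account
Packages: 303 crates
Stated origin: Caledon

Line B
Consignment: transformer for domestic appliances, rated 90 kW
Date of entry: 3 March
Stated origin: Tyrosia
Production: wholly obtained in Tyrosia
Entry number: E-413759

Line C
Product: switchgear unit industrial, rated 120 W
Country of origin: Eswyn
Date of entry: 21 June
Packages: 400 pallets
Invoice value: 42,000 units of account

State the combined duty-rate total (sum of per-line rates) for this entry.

Line A: transformer → 16-2; rated 550 W → 16-2-3; for domestic appliances → 16-2-3-3. Scheduled 10%. Caledon agreement on 16-2-3: wholly obtained → 21% available; Caledon agreement on 16-2-1-1: 16-2-3-3 not covered; preference 21% not lower than 10% → no reduction. → 10%.
Line B: transformer → 16-2; rated 90 kW → 16-2-2; for domestic appliances → 16-2-2-3. Scheduled 30%. Tyrosia agreement on 16-1-1-2: 16-2-2-3 not covered. → 30%.
Line C: switchgear unit → 16-1; rated 120 W → 16-1-1; industrial → 16-1-1-1. Scheduled 35%. anti-dumping (Eswyn, 16-1-1): +11%; total 35% + 11% = 46%. → 46%.
Sum: 10% + 30% + 46% = 86%.

86%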